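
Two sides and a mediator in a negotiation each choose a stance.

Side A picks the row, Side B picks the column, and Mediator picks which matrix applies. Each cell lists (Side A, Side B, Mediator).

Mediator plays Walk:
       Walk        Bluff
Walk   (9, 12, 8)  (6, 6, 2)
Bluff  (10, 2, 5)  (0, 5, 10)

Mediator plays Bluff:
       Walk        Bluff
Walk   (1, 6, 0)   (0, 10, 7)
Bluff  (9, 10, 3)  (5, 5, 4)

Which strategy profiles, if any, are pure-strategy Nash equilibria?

Side A against (Walk, Walk): payoffs 9, 10 → best response Bluff.
Side A against (Walk, Bluff): payoffs 1, 9 → best response Bluff.
Side A against (Bluff, Walk): payoffs 6, 0 → best response Walk.
Side A against (Bluff, Bluff): payoffs 0, 5 → best response Bluff.
Side B against (Walk, Walk): payoffs 12, 6 → best response Walk.
Side B against (Walk, Bluff): payoffs 6, 10 → best response Bluff.
Side B against (Bluff, Walk): payoffs 2, 5 → best response Bluff.
Side B against (Bluff, Bluff): payoffs 10, 5 → best response Walk.
Mediator against (Walk, Walk): payoffs 8, 0 → best response Walk.
Mediator against (Walk, Bluff): payoffs 2, 7 → best response Bluff.
Mediator against (Bluff, Walk): payoffs 5, 3 → best response Walk.
Mediator against (Bluff, Bluff): payoffs 10, 4 → best response Walk.
No profile is a mutual best response for all players.

There is no pure-strategy Nash equilibrium.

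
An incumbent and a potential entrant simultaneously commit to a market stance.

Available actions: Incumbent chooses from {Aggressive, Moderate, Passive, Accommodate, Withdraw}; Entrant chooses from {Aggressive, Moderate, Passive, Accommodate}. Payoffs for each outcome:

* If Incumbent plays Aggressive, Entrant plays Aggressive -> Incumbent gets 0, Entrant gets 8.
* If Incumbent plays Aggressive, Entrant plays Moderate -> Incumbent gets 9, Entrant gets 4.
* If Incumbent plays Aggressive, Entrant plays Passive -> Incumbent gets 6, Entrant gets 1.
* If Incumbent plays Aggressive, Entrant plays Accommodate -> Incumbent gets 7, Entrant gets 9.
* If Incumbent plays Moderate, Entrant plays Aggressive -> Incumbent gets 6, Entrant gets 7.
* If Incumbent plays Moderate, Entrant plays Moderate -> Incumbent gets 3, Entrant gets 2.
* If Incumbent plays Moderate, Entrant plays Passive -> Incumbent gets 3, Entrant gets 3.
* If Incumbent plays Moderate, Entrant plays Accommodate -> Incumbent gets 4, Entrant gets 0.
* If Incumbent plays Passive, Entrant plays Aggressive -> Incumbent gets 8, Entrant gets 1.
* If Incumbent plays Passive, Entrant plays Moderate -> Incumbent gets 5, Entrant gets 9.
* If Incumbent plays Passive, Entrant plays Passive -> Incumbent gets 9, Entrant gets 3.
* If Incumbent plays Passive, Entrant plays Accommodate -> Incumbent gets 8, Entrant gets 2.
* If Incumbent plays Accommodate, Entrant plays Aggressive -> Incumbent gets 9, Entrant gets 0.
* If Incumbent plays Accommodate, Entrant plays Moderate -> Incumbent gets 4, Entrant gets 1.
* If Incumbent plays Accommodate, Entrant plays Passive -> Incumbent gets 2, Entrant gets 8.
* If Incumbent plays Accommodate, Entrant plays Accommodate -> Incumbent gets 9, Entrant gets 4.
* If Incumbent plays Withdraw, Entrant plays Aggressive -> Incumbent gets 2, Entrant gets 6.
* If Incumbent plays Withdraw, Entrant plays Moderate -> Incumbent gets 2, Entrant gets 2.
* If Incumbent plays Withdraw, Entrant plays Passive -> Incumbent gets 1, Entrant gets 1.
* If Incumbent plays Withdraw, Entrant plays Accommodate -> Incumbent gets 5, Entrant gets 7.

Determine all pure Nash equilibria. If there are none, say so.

(Aggressive, Aggressive): Incumbent can switch to Moderate (0 → 6). Not NE.
(Aggressive, Moderate): Entrant can switch to Aggressive (4 → 8). Not NE.
(Aggressive, Passive): Incumbent can switch to Passive (6 → 9). Not NE.
(Aggressive, Accommodate): Incumbent can switch to Passive (7 → 8). Not NE.
(Moderate, Aggressive): Incumbent can switch to Passive (6 → 8). Not NE.
(Moderate, Moderate): Incumbent can switch to Aggressive (3 → 9). Not NE.
(Moderate, Passive): Incumbent can switch to Aggressive (3 → 6). Not NE.
(Moderate, Accommodate): Incumbent can switch to Aggressive (4 → 7). Not NE.
(The remaining 12 profiles each have a profitable deviation by the same check.)

This game has no pure Nash equilibrium.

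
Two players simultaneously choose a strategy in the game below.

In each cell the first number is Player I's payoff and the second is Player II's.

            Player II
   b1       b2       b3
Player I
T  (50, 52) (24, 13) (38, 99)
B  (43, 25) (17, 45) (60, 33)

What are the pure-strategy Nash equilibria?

There is no pure-strategy Nash equilibrium.

Player I against b1: payoffs 50, 43 → best response T.
Player I against b2: payoffs 24, 17 → best response T.
Player I against b3: payoffs 38, 60 → best response B.
Player II against T: payoffs 52, 13, 99 → best response b3.
Player II against B: payoffs 25, 45, 33 → best response b2.
No profile is a mutual best response for all players.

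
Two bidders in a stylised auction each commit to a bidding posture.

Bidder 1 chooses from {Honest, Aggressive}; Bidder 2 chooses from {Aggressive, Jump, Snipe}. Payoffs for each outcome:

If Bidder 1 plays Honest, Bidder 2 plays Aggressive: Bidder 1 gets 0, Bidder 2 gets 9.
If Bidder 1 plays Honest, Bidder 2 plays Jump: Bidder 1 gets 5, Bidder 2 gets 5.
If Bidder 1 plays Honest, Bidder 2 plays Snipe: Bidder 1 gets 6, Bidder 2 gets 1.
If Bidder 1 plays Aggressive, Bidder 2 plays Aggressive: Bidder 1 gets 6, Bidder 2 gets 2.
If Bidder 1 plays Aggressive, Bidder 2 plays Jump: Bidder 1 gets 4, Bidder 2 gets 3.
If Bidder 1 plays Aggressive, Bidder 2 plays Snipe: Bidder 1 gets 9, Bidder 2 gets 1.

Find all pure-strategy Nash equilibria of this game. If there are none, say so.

Bidder 1 against Aggressive: payoffs 0, 6 → best response Aggressive.
Bidder 1 against Jump: payoffs 5, 4 → best response Honest.
Bidder 1 against Snipe: payoffs 6, 9 → best response Aggressive.
Bidder 2 against Honest: payoffs 9, 5, 1 → best response Aggressive.
Bidder 2 against Aggressive: payoffs 2, 3, 1 → best response Jump.
No profile is a mutual best response for all players.

This game has no pure Nash equilibrium.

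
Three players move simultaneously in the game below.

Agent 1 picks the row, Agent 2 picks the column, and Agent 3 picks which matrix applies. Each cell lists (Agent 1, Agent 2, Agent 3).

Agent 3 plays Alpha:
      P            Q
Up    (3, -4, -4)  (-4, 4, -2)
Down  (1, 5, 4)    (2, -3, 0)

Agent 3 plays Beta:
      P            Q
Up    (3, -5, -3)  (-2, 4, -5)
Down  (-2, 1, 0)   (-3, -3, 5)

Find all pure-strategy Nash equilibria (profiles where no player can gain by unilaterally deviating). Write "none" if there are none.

(Up, P, Alpha): Agent 2 can switch to Q (-4 → 4). Not NE.
(Up, P, Beta): Agent 2 can switch to Q (-5 → 4). Not NE.
(Up, Q, Alpha): Agent 1 can switch to Down (-4 → 2). Not NE.
(Up, Q, Beta): Agent 3 can switch to Alpha (-5 → -2). Not NE.
(Down, P, Alpha): Agent 1 can switch to Up (1 → 3). Not NE.
(Down, P, Beta): Agent 1 can switch to Up (-2 → 3). Not NE.
(Down, Q, Alpha): Agent 2 can switch to P (-3 → 5). Not NE.
(Down, Q, Beta): Agent 1 can switch to Up (-3 → -2). Not NE.

There is no pure-strategy Nash equilibrium.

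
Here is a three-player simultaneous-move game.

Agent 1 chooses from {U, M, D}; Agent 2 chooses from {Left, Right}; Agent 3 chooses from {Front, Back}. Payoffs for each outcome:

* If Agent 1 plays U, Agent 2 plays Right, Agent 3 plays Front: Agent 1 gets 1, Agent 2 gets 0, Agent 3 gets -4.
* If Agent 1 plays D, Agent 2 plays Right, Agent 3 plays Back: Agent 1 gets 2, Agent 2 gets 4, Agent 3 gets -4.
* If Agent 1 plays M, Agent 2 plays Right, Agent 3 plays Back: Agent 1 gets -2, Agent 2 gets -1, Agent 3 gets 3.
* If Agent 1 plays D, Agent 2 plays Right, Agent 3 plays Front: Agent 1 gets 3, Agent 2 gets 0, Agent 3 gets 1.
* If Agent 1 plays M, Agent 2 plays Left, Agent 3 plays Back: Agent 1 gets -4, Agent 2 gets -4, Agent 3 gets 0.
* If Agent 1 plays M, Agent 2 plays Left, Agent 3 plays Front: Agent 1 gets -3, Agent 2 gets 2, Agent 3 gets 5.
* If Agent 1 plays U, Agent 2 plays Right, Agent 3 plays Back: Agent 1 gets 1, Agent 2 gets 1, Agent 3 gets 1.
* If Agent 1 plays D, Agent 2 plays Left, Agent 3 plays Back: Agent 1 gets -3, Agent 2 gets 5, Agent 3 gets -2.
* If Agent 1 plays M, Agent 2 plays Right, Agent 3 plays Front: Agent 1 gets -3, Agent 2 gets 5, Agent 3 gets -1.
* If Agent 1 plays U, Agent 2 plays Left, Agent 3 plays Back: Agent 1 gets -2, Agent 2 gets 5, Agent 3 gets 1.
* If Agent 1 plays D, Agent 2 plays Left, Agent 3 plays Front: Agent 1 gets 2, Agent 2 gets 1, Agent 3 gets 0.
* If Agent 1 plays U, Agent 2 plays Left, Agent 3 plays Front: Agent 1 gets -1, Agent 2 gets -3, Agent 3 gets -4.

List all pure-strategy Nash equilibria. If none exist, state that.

(U, Left, Back), (D, Left, Front)

Agent 1 against (Left, Front): payoffs -1, -3, 2 → best response D.
Agent 1 against (Left, Back): payoffs -2, -4, -3 → best response U.
Agent 1 against (Right, Front): payoffs 1, -3, 3 → best response D.
Agent 1 against (Right, Back): payoffs 1, -2, 2 → best response D.
Agent 2 against (U, Front): payoffs -3, 0 → best response Right.
Agent 2 against (U, Back): payoffs 5, 1 → best response Left.
Agent 2 against (M, Front): payoffs 2, 5 → best response Right.
Agent 2 against (M, Back): payoffs -4, -1 → best response Right.
Agent 2 against (D, Front): payoffs 1, 0 → best response Left.
Agent 2 against (D, Back): payoffs 5, 4 → best response Left.
Agent 3 against (U, Left): payoffs -4, 1 → best response Back.
Agent 3 against (U, Right): payoffs -4, 1 → best response Back.
Agent 3 against (M, Left): payoffs 5, 0 → best response Front.
Agent 3 against (M, Right): payoffs -1, 3 → best response Back.
Agent 3 against (D, Left): payoffs 0, -2 → best response Front.
Agent 3 against (D, Right): payoffs 1, -4 → best response Front.
Mutual best responses: (U, Left, Back); (D, Left, Front).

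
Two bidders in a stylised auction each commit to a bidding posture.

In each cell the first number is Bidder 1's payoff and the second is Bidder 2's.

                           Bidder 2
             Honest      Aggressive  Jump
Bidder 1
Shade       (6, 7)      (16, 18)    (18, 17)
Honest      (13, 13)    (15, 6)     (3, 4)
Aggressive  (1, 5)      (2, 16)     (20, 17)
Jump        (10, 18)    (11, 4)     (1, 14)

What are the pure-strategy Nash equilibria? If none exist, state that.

Bidder 1 against Honest: payoffs 6, 13, 1, 10 → best response Honest.
Bidder 1 against Aggressive: payoffs 16, 15, 2, 11 → best response Shade.
Bidder 1 against Jump: payoffs 18, 3, 20, 1 → best response Aggressive.
Bidder 2 against Shade: payoffs 7, 18, 17 → best response Aggressive.
Bidder 2 against Honest: payoffs 13, 6, 4 → best response Honest.
Bidder 2 against Aggressive: payoffs 5, 16, 17 → best response Jump.
Bidder 2 against Jump: payoffs 18, 4, 14 → best response Honest.
Mutual best responses: (Shade, Aggressive); (Honest, Honest); (Aggressive, Jump).

Pure-strategy Nash equilibria: (Shade, Aggressive); (Honest, Honest); (Aggressive, Jump)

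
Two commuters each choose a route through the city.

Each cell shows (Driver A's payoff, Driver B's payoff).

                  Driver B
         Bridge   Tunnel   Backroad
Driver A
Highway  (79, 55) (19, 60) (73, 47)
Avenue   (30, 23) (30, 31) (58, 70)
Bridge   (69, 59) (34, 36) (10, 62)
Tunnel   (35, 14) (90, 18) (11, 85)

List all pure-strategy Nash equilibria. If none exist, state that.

(Highway, Bridge): Driver B can switch to Tunnel (55 → 60). Not NE.
(Highway, Tunnel): Driver A can switch to Avenue (19 → 30). Not NE.
(Highway, Backroad): Driver B can switch to Bridge (47 → 55). Not NE.
(Avenue, Bridge): Driver A can switch to Highway (30 → 79). Not NE.
(Avenue, Tunnel): Driver A can switch to Bridge (30 → 34). Not NE.
(Avenue, Backroad): Driver A can switch to Highway (58 → 73). Not NE.
(The remaining 6 profiles each have a profitable deviation by the same check.)

This game has no pure Nash equilibrium.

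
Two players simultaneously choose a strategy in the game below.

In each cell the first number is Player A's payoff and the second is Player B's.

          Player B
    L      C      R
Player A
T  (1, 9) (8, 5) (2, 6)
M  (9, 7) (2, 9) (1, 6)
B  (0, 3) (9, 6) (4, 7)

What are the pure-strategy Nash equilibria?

For each player, find the best response to each opponent profile; mutual best responses are the pure NE.
Player A against L: payoffs 1, 9, 0 → best response M.
Player A against C: payoffs 8, 2, 9 → best response B.
Player A against R: payoffs 2, 1, 4 → best response B.
Player B against T: payoffs 9, 5, 6 → best response L.
Player B against M: payoffs 7, 9, 6 → best response C.
Player B against B: payoffs 3, 6, 7 → best response R.
Mutual best responses: (B, R).

(B, R)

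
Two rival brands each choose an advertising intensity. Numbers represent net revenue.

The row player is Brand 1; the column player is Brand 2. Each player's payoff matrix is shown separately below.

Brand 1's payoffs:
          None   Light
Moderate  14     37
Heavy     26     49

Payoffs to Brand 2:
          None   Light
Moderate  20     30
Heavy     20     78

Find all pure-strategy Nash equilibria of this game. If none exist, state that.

Pure NE: (Heavy, Light)

Mark each player's best response to every combination of opponents' strategies; a profile where every player is best-responding is a pure Nash equilibrium.
Brand 1 against None: payoffs 14, 26 → best response Heavy.
Brand 1 against Light: payoffs 37, 49 → best response Heavy.
Brand 2 against Moderate: payoffs 20, 30 → best response Light.
Brand 2 against Heavy: payoffs 20, 78 → best response Light.
Mutual best responses: (Heavy, Light).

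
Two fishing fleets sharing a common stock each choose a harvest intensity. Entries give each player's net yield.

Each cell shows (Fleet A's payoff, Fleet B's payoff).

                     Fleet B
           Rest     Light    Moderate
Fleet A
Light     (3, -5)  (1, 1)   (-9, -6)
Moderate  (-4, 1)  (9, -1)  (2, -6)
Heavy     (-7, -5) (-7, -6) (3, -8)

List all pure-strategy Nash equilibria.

Fleet A against Rest: payoffs 3, -4, -7 → best response Light.
Fleet A against Light: payoffs 1, 9, -7 → best response Moderate.
Fleet A against Moderate: payoffs -9, 2, 3 → best response Heavy.
Fleet B against Light: payoffs -5, 1, -6 → best response Light.
Fleet B against Moderate: payoffs 1, -1, -6 → best response Rest.
Fleet B against Heavy: payoffs -5, -6, -8 → best response Rest.
No profile is a mutual best response for all players.

none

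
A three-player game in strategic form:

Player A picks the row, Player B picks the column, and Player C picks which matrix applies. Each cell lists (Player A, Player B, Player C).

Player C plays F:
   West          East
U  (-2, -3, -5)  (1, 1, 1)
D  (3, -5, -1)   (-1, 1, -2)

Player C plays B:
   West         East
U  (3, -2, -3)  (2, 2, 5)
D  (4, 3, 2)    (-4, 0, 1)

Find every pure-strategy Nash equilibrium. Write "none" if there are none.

Pure-strategy Nash equilibria: (U, East, B) and (D, West, B)

Player A against (West, F): payoffs -2, 3 → best response D.
Player A against (West, B): payoffs 3, 4 → best response D.
Player A against (East, F): payoffs 1, -1 → best response U.
Player A against (East, B): payoffs 2, -4 → best response U.
Player B against (U, F): payoffs -3, 1 → best response East.
Player B against (U, B): payoffs -2, 2 → best response East.
Player B against (D, F): payoffs -5, 1 → best response East.
Player B against (D, B): payoffs 3, 0 → best response West.
Player C against (U, West): payoffs -5, -3 → best response B.
Player C against (U, East): payoffs 1, 5 → best response B.
Player C against (D, West): payoffs -1, 2 → best response B.
Player C against (D, East): payoffs -2, 1 → best response B.
Mutual best responses: (U, East, B); (D, West, B).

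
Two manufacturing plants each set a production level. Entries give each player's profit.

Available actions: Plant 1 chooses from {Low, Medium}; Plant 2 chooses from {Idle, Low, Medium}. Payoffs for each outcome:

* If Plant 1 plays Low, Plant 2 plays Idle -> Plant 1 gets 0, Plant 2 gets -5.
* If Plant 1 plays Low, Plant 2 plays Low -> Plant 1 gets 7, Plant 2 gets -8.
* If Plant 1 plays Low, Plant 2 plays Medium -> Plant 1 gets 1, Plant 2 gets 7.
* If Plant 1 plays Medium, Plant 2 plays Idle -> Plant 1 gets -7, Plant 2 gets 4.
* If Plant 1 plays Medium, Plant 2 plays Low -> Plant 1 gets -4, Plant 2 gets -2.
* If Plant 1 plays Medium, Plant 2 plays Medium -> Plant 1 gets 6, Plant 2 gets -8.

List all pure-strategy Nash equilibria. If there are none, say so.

There is no pure-strategy Nash equilibrium.

(Low, Idle): Plant 2 can switch to Medium (-5 → 7). Not NE.
(Low, Low): Plant 2 can switch to Idle (-8 → -5). Not NE.
(Low, Medium): Plant 1 can switch to Medium (1 → 6). Not NE.
(Medium, Idle): Plant 1 can switch to Low (-7 → 0). Not NE.
(Medium, Low): Plant 1 can switch to Low (-4 → 7). Not NE.
(Medium, Medium): Plant 2 can switch to Idle (-8 → 4). Not NE.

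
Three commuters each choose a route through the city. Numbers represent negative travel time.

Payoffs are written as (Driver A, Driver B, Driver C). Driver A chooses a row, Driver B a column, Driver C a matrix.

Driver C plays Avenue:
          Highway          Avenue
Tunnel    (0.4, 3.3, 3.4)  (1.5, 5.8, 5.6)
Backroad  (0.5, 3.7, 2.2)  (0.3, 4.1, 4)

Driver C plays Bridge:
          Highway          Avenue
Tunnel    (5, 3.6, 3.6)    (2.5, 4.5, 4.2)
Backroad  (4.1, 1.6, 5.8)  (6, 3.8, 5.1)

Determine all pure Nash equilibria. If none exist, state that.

(Tunnel, Avenue, Avenue); (Backroad, Avenue, Bridge)

(Tunnel, Highway, Avenue): Driver A can switch to Backroad (0.4 → 0.5). Not NE.
(Tunnel, Highway, Bridge): Driver B can switch to Avenue (3.6 → 4.5). Not NE.
(Tunnel, Avenue, Avenue): Driver A gets 1.5, best alternative 0.3; Driver B gets 5.8, best alternative 3.3; Driver C gets 5.6, best alternative 4.2. No profitable deviation — NE.
(Tunnel, Avenue, Bridge): Driver A can switch to Backroad (2.5 → 6). Not NE.
(Backroad, Highway, Avenue): Driver B can switch to Avenue (3.7 → 4.1). Not NE.
(Backroad, Highway, Bridge): Driver A can switch to Tunnel (4.1 → 5). Not NE.
(Backroad, Avenue, Avenue): Driver A can switch to Tunnel (0.3 → 1.5). Not NE.
(Backroad, Avenue, Bridge): Driver A gets 6, best alternative 2.5; Driver B gets 3.8, best alternative 1.6; Driver C gets 5.1, best alternative 4. No profitable deviation — NE.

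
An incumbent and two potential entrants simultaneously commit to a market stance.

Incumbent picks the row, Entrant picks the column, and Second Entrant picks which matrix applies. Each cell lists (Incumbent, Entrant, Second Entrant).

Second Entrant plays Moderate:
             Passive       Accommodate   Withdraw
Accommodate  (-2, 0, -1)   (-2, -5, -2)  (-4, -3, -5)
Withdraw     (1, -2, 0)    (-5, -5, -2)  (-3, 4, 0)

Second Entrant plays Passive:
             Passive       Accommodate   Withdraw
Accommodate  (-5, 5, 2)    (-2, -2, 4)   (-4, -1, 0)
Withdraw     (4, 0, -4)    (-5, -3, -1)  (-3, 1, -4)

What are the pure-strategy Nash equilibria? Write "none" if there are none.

Incumbent against (Passive, Moderate): payoffs -2, 1 → best response Withdraw.
Incumbent against (Passive, Passive): payoffs -5, 4 → best response Withdraw.
Incumbent against (Accommodate, Moderate): payoffs -2, -5 → best response Accommodate.
Incumbent against (Accommodate, Passive): payoffs -2, -5 → best response Accommodate.
Incumbent against (Withdraw, Moderate): payoffs -4, -3 → best response Withdraw.
Incumbent against (Withdraw, Passive): payoffs -4, -3 → best response Withdraw.
Entrant against (Accommodate, Moderate): payoffs 0, -5, -3 → best response Passive.
Entrant against (Accommodate, Passive): payoffs 5, -2, -1 → best response Passive.
Entrant against (Withdraw, Moderate): payoffs -2, -5, 4 → best response Withdraw.
Entrant against (Withdraw, Passive): payoffs 0, -3, 1 → best response Withdraw.
Second Entrant against (Accommodate, Passive): payoffs -1, 2 → best response Passive.
Second Entrant against (Accommodate, Accommodate): payoffs -2, 4 → best response Passive.
Second Entrant against (Accommodate, Withdraw): payoffs -5, 0 → best response Passive.
Second Entrant against (Withdraw, Passive): payoffs 0, -4 → best response Moderate.
Second Entrant against (Withdraw, Accommodate): payoffs -2, -1 → best response Passive.
Second Entrant against (Withdraw, Withdraw): payoffs 0, -4 → best response Moderate.
Mutual best responses: (Withdraw, Withdraw, Moderate).

(Withdraw, Withdraw, Moderate)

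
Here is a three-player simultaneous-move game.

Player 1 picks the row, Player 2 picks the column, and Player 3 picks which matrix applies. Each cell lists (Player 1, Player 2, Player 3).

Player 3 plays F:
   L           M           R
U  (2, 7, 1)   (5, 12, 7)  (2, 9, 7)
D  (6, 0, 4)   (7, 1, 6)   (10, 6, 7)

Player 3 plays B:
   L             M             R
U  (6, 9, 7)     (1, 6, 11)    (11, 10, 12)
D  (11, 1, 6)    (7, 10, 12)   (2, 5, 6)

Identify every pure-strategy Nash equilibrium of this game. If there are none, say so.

Pure-strategy Nash equilibria: (U, R, B); (D, M, B); (D, R, F)

(U, L, F): Player 1 can switch to D (2 → 6). Not NE.
(U, L, B): Player 1 can switch to D (6 → 11). Not NE.
(U, M, F): Player 1 can switch to D (5 → 7). Not NE.
(U, M, B): Player 1 can switch to D (1 → 7). Not NE.
(U, R, F): Player 1 can switch to D (2 → 10). Not NE.
(U, R, B): Player 1 gets 11, best alternative 2; Player 2 gets 10, best alternative 9; Player 3 gets 12, best alternative 7. No profitable deviation — NE.
(D, L, F): Player 2 can switch to M (0 → 1). Not NE.
(D, M, B): Player 1 gets 7, best alternative 1; Player 2 gets 10, best alternative 5; Player 3 gets 12, best alternative 6. No profitable deviation — NE.
(D, R, F): Player 1 gets 10, best alternative 2; Player 2 gets 6, best alternative 1; Player 3 gets 7, best alternative 6. No profitable deviation — NE.
(The remaining 3 profiles each have a profitable deviation by the same check.)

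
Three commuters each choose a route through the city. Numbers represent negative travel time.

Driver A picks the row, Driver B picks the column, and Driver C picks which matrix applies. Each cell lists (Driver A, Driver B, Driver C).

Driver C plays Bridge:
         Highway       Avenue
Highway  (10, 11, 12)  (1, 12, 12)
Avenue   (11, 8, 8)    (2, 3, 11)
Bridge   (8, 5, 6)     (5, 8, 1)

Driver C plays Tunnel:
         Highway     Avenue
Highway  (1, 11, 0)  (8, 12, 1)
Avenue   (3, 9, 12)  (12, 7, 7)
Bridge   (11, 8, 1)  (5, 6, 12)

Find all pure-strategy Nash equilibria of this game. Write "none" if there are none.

For each player, find the best response to each opponent profile; mutual best responses are the pure NE.
Driver A against (Highway, Bridge): payoffs 10, 11, 8 → best response Avenue.
Driver A against (Highway, Tunnel): payoffs 1, 3, 11 → best response Bridge.
Driver A against (Avenue, Bridge): payoffs 1, 2, 5 → best response Bridge.
Driver A against (Avenue, Tunnel): payoffs 8, 12, 5 → best response Avenue.
Driver B against (Highway, Bridge): payoffs 11, 12 → best response Avenue.
Driver B against (Highway, Tunnel): payoffs 11, 12 → best response Avenue.
Driver B against (Avenue, Bridge): payoffs 8, 3 → best response Highway.
Driver B against (Avenue, Tunnel): payoffs 9, 7 → best response Highway.
Driver B against (Bridge, Bridge): payoffs 5, 8 → best response Avenue.
Driver B against (Bridge, Tunnel): payoffs 8, 6 → best response Highway.
Driver C against (Highway, Highway): payoffs 12, 0 → best response Bridge.
Driver C against (Highway, Avenue): payoffs 12, 1 → best response Bridge.
Driver C against (Avenue, Highway): payoffs 8, 12 → best response Tunnel.
Driver C against (Avenue, Avenue): payoffs 11, 7 → best response Bridge.
Driver C against (Bridge, Highway): payoffs 6, 1 → best response Bridge.
Driver C against (Bridge, Avenue): payoffs 1, 12 → best response Tunnel.
No profile is a mutual best response for all players.

This game has no pure Nash equilibrium.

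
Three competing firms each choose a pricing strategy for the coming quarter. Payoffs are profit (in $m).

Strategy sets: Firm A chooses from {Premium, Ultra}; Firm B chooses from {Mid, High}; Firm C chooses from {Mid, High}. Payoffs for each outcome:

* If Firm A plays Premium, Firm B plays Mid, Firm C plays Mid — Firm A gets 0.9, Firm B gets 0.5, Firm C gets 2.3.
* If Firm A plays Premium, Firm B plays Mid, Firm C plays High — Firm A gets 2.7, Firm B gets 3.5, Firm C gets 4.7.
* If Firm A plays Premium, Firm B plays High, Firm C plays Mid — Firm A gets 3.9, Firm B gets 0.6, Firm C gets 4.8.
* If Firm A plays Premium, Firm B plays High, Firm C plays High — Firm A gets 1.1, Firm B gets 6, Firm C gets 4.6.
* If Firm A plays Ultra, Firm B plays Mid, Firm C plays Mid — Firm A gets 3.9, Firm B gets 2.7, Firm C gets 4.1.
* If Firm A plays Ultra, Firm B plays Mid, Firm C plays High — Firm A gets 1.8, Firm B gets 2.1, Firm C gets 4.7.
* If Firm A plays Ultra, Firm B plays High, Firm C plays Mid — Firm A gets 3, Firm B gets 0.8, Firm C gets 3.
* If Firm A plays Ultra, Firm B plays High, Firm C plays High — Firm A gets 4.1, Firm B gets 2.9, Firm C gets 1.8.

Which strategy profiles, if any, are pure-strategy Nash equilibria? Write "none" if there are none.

The unique pure-strategy Nash equilibrium is (Premium, High, Mid).

Firm A against (Mid, Mid): payoffs 0.9, 3.9 → best response Ultra.
Firm A against (Mid, High): payoffs 2.7, 1.8 → best response Premium.
Firm A against (High, Mid): payoffs 3.9, 3 → best response Premium.
Firm A against (High, High): payoffs 1.1, 4.1 → best response Ultra.
Firm B against (Premium, Mid): payoffs 0.5, 0.6 → best response High.
Firm B against (Premium, High): payoffs 3.5, 6 → best response High.
Firm B against (Ultra, Mid): payoffs 2.7, 0.8 → best response Mid.
Firm B against (Ultra, High): payoffs 2.1, 2.9 → best response High.
Firm C against (Premium, Mid): payoffs 2.3, 4.7 → best response High.
Firm C against (Premium, High): payoffs 4.8, 4.6 → best response Mid.
Firm C against (Ultra, Mid): payoffs 4.1, 4.7 → best response High.
Firm C against (Ultra, High): payoffs 3, 1.8 → best response Mid.
Mutual best responses: (Premium, High, Mid).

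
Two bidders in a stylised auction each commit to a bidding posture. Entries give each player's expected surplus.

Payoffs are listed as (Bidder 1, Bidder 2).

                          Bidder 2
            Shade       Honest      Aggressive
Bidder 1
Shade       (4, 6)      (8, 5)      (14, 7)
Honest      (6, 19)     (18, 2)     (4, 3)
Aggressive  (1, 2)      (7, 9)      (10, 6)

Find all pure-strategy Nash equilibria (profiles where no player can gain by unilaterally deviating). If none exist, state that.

For each player, find the best response to each opponent profile; mutual best responses are the pure NE.
Bidder 1 against Shade: payoffs 4, 6, 1 → best response Honest.
Bidder 1 against Honest: payoffs 8, 18, 7 → best response Honest.
Bidder 1 against Aggressive: payoffs 14, 4, 10 → best response Shade.
Bidder 2 against Shade: payoffs 6, 5, 7 → best response Aggressive.
Bidder 2 against Honest: payoffs 19, 2, 3 → best response Shade.
Bidder 2 against Aggressive: payoffs 2, 9, 6 → best response Honest.
Mutual best responses: (Shade, Aggressive); (Honest, Shade).

(Shade, Aggressive) and (Honest, Shade)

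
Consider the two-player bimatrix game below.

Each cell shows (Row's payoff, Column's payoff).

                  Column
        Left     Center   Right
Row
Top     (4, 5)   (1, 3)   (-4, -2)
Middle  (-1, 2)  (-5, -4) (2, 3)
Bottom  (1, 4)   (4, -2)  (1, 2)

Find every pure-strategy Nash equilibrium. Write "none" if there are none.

For each player, find the best response to each opponent profile; mutual best responses are the pure NE.
Row against Left: payoffs 4, -1, 1 → best response Top.
Row against Center: payoffs 1, -5, 4 → best response Bottom.
Row against Right: payoffs -4, 2, 1 → best response Middle.
Column against Top: payoffs 5, 3, -2 → best response Left.
Column against Middle: payoffs 2, -4, 3 → best response Right.
Column against Bottom: payoffs 4, -2, 2 → best response Left.
Mutual best responses: (Top, Left); (Middle, Right).

(Top, Left); (Middle, Right)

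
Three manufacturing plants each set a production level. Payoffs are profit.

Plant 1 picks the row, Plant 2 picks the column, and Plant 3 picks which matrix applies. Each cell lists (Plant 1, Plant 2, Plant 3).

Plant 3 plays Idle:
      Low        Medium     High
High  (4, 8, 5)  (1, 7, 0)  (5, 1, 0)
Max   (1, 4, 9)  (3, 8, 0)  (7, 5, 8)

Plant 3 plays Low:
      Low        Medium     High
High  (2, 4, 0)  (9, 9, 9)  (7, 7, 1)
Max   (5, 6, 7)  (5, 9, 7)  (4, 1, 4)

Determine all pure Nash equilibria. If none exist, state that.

Plant 1 against (Low, Idle): payoffs 4, 1 → best response High.
Plant 1 against (Low, Low): payoffs 2, 5 → best response Max.
Plant 1 against (Medium, Idle): payoffs 1, 3 → best response Max.
Plant 1 against (Medium, Low): payoffs 9, 5 → best response High.
Plant 1 against (High, Idle): payoffs 5, 7 → best response Max.
Plant 1 against (High, Low): payoffs 7, 4 → best response High.
Plant 2 against (High, Idle): payoffs 8, 7, 1 → best response Low.
Plant 2 against (High, Low): payoffs 4, 9, 7 → best response Medium.
Plant 2 against (Max, Idle): payoffs 4, 8, 5 → best response Medium.
Plant 2 against (Max, Low): payoffs 6, 9, 1 → best response Medium.
Plant 3 against (High, Low): payoffs 5, 0 → best response Idle.
Plant 3 against (High, Medium): payoffs 0, 9 → best response Low.
Plant 3 against (High, High): payoffs 0, 1 → best response Low.
Plant 3 against (Max, Low): payoffs 9, 7 → best response Idle.
Plant 3 against (Max, Medium): payoffs 0, 7 → best response Low.
Plant 3 against (Max, High): payoffs 8, 4 → best response Idle.
Mutual best responses: (High, Low, Idle); (High, Medium, Low).

The pure Nash equilibria are (High, Low, Idle), (High, Medium, Low).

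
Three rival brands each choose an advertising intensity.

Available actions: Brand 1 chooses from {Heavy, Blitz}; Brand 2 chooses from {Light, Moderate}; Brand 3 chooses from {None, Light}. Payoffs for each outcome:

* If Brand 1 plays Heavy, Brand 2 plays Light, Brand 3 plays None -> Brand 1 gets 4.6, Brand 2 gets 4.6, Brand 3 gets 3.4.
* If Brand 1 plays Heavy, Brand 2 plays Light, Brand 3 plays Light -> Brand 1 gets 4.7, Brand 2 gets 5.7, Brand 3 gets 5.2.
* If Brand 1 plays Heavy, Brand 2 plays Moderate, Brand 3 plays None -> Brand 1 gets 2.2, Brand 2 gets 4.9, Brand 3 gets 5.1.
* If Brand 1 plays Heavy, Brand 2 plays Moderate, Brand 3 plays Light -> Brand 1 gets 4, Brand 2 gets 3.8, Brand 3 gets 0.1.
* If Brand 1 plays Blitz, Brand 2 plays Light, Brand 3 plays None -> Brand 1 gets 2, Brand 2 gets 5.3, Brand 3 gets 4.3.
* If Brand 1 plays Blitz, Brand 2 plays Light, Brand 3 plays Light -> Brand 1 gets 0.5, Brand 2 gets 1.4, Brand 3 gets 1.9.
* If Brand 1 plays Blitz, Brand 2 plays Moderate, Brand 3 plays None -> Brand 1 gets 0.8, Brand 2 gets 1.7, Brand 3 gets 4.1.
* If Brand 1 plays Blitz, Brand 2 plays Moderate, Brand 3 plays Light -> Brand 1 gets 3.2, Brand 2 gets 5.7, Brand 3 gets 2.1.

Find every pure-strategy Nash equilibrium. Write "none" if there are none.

(Heavy, Light, None): Brand 2 can switch to Moderate (4.6 → 4.9). Not NE.
(Heavy, Light, Light): Brand 1 gets 4.7, best alternative 0.5; Brand 2 gets 5.7, best alternative 3.8; Brand 3 gets 5.2, best alternative 3.4. No profitable deviation — NE.
(Heavy, Moderate, None): Brand 1 gets 2.2, best alternative 0.8; Brand 2 gets 4.9, best alternative 4.6; Brand 3 gets 5.1, best alternative 0.1. No profitable deviation — NE.
(Heavy, Moderate, Light): Brand 2 can switch to Light (3.8 → 5.7). Not NE.
(Blitz, Light, None): Brand 1 can switch to Heavy (2 → 4.6). Not NE.
(Blitz, Light, Light): Brand 1 can switch to Heavy (0.5 → 4.7). Not NE.
(Blitz, Moderate, None): Brand 1 can switch to Heavy (0.8 → 2.2). Not NE.
(Blitz, Moderate, Light): Brand 1 can switch to Heavy (3.2 → 4). Not NE.

The pure Nash equilibria are (Heavy, Light, Light), (Heavy, Moderate, None).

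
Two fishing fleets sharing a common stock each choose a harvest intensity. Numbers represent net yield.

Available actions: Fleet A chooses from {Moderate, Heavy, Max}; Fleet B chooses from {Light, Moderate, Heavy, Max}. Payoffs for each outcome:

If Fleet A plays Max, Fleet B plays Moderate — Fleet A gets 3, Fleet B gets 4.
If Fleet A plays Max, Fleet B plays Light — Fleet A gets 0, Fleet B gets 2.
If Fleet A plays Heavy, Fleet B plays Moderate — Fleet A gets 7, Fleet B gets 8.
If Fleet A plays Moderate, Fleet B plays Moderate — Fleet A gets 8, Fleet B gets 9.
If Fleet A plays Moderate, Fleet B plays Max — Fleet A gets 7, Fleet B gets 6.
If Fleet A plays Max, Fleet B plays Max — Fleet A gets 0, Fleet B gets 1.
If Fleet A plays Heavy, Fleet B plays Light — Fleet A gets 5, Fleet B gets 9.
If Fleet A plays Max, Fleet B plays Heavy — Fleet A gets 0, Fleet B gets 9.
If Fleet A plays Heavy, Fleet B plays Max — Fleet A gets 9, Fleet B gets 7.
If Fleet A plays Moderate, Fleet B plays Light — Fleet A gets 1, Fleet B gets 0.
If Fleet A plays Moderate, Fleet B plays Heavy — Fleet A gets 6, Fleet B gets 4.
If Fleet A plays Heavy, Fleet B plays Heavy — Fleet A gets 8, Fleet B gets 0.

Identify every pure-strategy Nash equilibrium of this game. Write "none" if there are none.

Fleet A against Light: payoffs 1, 5, 0 → best response Heavy.
Fleet A against Moderate: payoffs 8, 7, 3 → best response Moderate.
Fleet A against Heavy: payoffs 6, 8, 0 → best response Heavy.
Fleet A against Max: payoffs 7, 9, 0 → best response Heavy.
Fleet B against Moderate: payoffs 0, 9, 4, 6 → best response Moderate.
Fleet B against Heavy: payoffs 9, 8, 0, 7 → best response Light.
Fleet B against Max: payoffs 2, 4, 9, 1 → best response Heavy.
Mutual best responses: (Moderate, Moderate); (Heavy, Light).

The pure Nash equilibria are (Moderate, Moderate); (Heavy, Light).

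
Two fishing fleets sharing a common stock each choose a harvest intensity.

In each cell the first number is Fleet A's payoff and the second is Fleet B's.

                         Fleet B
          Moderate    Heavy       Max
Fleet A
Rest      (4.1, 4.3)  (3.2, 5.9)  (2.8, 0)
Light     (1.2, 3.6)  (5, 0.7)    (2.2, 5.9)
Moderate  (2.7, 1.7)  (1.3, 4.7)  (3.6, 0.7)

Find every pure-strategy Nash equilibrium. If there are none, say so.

Fleet A against Moderate: payoffs 4.1, 1.2, 2.7 → best response Rest.
Fleet A against Heavy: payoffs 3.2, 5, 1.3 → best response Light.
Fleet A against Max: payoffs 2.8, 2.2, 3.6 → best response Moderate.
Fleet B against Rest: payoffs 4.3, 5.9, 0 → best response Heavy.
Fleet B against Light: payoffs 3.6, 0.7, 5.9 → best response Max.
Fleet B against Moderate: payoffs 1.7, 4.7, 0.7 → best response Heavy.
No profile is a mutual best response for all players.

There is no pure-strategy Nash equilibrium.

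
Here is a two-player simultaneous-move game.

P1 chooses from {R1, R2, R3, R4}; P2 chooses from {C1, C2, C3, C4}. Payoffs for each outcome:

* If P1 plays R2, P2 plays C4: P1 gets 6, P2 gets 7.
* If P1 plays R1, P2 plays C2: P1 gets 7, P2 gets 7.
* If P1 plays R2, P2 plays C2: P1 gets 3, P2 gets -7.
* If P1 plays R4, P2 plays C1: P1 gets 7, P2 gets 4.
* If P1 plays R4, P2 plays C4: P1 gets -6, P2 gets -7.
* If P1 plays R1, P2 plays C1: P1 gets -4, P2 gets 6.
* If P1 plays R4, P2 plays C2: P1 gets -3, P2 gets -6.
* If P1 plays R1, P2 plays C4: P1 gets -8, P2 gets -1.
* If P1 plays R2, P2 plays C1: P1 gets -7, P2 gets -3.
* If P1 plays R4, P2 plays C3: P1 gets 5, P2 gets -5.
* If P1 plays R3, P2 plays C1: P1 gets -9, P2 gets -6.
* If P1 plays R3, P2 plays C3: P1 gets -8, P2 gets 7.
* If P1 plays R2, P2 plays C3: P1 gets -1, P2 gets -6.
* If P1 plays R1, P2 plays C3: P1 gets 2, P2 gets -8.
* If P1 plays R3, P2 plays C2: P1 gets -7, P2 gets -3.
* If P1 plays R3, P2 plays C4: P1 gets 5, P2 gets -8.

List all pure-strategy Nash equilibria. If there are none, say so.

P1 against C1: payoffs -4, -7, -9, 7 → best response R4.
P1 against C2: payoffs 7, 3, -7, -3 → best response R1.
P1 against C3: payoffs 2, -1, -8, 5 → best response R4.
P1 against C4: payoffs -8, 6, 5, -6 → best response R2.
P2 against R1: payoffs 6, 7, -8, -1 → best response C2.
P2 against R2: payoffs -3, -7, -6, 7 → best response C4.
P2 against R3: payoffs -6, -3, 7, -8 → best response C3.
P2 against R4: payoffs 4, -6, -5, -7 → best response C1.
Mutual best responses: (R1, C2); (R2, C4); (R4, C1).

The pure Nash equilibria are (R1, C2) and (R2, C4) and (R4, C1).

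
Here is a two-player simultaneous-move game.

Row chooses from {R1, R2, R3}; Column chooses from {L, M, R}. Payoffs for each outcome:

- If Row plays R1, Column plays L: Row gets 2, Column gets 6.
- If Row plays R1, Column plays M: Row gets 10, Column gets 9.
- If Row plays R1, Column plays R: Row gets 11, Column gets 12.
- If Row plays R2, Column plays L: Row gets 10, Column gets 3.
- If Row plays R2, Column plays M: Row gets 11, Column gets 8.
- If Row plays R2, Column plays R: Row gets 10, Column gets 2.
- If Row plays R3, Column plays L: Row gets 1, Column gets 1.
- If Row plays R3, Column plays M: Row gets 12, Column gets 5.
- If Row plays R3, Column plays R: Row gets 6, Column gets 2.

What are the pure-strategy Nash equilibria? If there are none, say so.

(R1, R) and (R3, M)

Check each profile: it is a Nash equilibrium iff no player can strictly gain by switching unilaterally.
(R1, L): Row can switch to R2 (2 → 10). Not NE.
(R1, M): Row can switch to R2 (10 → 11). Not NE.
(R1, R): Row gets 11, best alternative 10; Column gets 12, best alternative 9. No profitable deviation — NE.
(R2, L): Column can switch to M (3 → 8). Not NE.
(R2, M): Row can switch to R3 (11 → 12). Not NE.
(R2, R): Row can switch to R1 (10 → 11). Not NE.
(R3, L): Row can switch to R1 (1 → 2). Not NE.
(R3, M): Row gets 12, best alternative 11; Column gets 5, best alternative 2. No profitable deviation — NE.
(R3, R): Row can switch to R1 (6 → 11). Not NE.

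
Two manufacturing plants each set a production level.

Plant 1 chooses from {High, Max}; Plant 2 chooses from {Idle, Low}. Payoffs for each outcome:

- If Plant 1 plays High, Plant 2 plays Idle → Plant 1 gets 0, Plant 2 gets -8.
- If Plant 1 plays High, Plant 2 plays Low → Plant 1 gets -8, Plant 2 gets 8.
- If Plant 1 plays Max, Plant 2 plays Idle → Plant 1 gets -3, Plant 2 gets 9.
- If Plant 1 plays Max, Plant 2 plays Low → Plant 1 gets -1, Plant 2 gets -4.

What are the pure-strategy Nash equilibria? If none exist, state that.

No pure-strategy Nash equilibrium.

For each player, find the best response to each opponent profile; mutual best responses are the pure NE.
Plant 1 against Idle: payoffs 0, -3 → best response High.
Plant 1 against Low: payoffs -8, -1 → best response Max.
Plant 2 against High: payoffs -8, 8 → best response Low.
Plant 2 against Max: payoffs 9, -4 → best response Idle.
No profile is a mutual best response for all players.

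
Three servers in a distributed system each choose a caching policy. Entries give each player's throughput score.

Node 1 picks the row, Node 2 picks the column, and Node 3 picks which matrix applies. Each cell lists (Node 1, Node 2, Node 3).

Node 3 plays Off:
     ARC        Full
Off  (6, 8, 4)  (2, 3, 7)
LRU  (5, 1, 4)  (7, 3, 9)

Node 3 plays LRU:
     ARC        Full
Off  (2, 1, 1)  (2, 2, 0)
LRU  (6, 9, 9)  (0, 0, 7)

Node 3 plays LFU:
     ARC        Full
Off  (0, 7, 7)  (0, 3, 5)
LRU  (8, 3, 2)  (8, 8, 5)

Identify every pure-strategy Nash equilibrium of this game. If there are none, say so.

(Off, ARC, Off): Node 3 can switch to LFU (4 → 7). Not NE.
(Off, ARC, LRU): Node 1 can switch to LRU (2 → 6). Not NE.
(Off, ARC, LFU): Node 1 can switch to LRU (0 → 8). Not NE.
(Off, Full, Off): Node 1 can switch to LRU (2 → 7). Not NE.
(Off, Full, LRU): Node 3 can switch to Off (0 → 7). Not NE.
(Off, Full, LFU): Node 1 can switch to LRU (0 → 8). Not NE.
(LRU, ARC, Off): Node 1 can switch to Off (5 → 6). Not NE.
(LRU, ARC, LRU): Node 1 gets 6, best alternative 2; Node 2 gets 9, best alternative 0; Node 3 gets 9, best alternative 4. No profitable deviation — NE.
(LRU, ARC, LFU): Node 2 can switch to Full (3 → 8). Not NE.
(LRU, Full, Off): Node 1 gets 7, best alternative 2; Node 2 gets 3, best alternative 1; Node 3 gets 9, best alternative 7. No profitable deviation — NE.
(LRU, Full, LRU): Node 1 can switch to Off (0 → 2). Not NE.
(LRU, Full, LFU): Node 3 can switch to Off (5 → 9). Not NE.

The pure Nash equilibria are (LRU, ARC, LRU), (LRU, Full, Off).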